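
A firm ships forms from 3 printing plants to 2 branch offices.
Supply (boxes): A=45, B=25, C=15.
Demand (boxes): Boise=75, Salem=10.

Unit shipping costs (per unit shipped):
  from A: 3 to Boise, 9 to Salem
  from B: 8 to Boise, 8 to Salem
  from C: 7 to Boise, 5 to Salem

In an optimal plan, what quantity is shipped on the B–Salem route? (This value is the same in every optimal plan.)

0

The minimum-cost plan:
  A–Boise: 45 × 3 = 135
  B–Boise: 25 × 8 = 200
  C–Boise: 5 × 7 = 35
  C–Salem: 10 × 5 = 50
Total cost = 420.
The route B→Salem is not used.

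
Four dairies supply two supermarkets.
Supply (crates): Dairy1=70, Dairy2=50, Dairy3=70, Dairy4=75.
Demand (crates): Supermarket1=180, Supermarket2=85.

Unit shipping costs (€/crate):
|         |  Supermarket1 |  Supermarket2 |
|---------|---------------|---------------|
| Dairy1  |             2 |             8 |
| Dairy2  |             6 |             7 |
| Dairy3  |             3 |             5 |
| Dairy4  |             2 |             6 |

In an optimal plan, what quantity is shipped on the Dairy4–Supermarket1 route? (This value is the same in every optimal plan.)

Optimal shipments:
  Dairy1→Supermarket1: 70 × €2 = €140
  Dairy2→Supermarket2: 50 × €7 = €350
  Dairy3→Supermarket1: 35 × €3 = €105
  Dairy3→Supermarket2: 35 × €5 = €175
  Dairy4→Supermarket1: 75 × €2 = €150
Total cost = €920.
So Dairy4→Supermarket1 carries 75 crates.

75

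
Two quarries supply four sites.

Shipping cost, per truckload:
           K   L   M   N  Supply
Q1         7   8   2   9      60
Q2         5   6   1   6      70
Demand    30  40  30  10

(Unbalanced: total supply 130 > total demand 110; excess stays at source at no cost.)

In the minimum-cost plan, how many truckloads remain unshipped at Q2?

Minimum-cost shipments:
  Q1–K: 10 × 7 = 70
  Q1–M: 30 × 2 = 60
  Q2–K: 20 × 5 = 100
  Q2–L: 40 × 6 = 240
  Q2–N: 10 × 6 = 60
Total cost = 530.
Q2 ships 70 of its 70, leaving 0.

0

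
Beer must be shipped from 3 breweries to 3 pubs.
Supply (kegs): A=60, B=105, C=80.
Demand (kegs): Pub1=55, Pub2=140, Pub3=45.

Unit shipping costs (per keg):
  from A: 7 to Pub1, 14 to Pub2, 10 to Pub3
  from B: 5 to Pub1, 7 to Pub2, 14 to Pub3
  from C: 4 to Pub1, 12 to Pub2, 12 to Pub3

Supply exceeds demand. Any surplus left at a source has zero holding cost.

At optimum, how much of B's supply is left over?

Minimum-cost shipments:
  A–Pub2: 10 × 14 = 140
  A–Pub3: 45 × 10 = 450
  B–Pub2: 105 × 7 = 735
  C–Pub1: 55 × 4 = 220
  C–Pub2: 25 × 12 = 300
Total cost = 1845.
B ships 105 of its 105, leaving 0.

0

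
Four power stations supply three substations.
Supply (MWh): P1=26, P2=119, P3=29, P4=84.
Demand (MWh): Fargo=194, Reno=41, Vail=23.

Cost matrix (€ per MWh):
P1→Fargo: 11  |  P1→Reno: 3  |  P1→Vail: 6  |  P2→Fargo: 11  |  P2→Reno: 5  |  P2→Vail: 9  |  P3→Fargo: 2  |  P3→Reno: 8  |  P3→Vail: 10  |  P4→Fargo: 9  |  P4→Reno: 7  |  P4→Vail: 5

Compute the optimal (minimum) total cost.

2019

A cheapest plan:
  P1->Reno: 26 × €3 = €78
  P2->Fargo: 104 × €11 = €1144
  P2->Reno: 15 × €5 = €75
  P3->Fargo: 29 × €2 = €58
  P4->Fargo: 61 × €9 = €549
  P4->Vail: 23 × €5 = €115
Total = 78 + 1144 + 75 + 58 + 549 + 115 = €2019.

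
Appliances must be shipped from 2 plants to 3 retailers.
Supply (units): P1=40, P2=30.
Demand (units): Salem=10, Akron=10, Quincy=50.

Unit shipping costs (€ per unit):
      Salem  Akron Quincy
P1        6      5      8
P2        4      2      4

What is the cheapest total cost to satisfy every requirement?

390

One minimum-cost allocation:
  P1 to Salem: 10 × €6 = €60
  P1 to Akron: 10 × €5 = €50
  P1 to Quincy: 20 × €8 = €160
  P2 to Quincy: 30 × €4 = €120
Total = 60 + 50 + 160 + 120 = €390.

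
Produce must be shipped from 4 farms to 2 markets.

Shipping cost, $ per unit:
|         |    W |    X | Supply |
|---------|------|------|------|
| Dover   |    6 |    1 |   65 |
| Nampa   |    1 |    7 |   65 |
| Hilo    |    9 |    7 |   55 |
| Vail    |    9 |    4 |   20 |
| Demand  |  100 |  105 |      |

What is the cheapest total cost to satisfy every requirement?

An optimal shipping plan:
  Dover→X: 65 crates
  Nampa→W: 65 crates
  Hilo→W: 35 crates
  Hilo→X: 20 crates
  Vail→X: 20 crates
Total cost = $665.

665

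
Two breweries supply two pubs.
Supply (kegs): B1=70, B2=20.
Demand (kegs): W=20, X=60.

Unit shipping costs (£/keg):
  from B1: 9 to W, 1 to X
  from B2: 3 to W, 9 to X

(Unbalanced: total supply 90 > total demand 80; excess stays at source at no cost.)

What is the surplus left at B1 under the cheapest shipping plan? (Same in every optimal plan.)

Minimum-cost shipments:
  B1->X: 60 × £1 = £60
  B2->W: 20 × £3 = £60
Total cost = £120.
B1 ships 60 of its 70, leaving 10.

10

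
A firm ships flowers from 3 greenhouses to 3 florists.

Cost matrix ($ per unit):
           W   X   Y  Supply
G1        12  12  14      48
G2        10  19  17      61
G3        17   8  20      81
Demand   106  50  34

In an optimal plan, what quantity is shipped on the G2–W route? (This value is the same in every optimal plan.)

61

The minimum-cost plan:
  G1->W: 14 × $12 = $168
  G1->Y: 34 × $14 = $476
  G2->W: 61 × $10 = $610
  G3->W: 31 × $17 = $527
  G3->X: 50 × $8 = $400
Total cost = $2181.
So G2→W carries 61 bunches.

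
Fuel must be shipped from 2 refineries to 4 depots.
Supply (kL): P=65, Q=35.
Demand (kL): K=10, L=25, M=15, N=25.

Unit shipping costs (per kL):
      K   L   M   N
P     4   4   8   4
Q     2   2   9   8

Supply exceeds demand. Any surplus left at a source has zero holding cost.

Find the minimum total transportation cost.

290

An optimal shipping plan:
  P->M: 15 × 8 = 120
  P->N: 25 × 4 = 100
  Q->K: 10 × 2 = 20
  Q->L: 25 × 2 = 50
Total = 120 + 100 + 20 + 50 = 290.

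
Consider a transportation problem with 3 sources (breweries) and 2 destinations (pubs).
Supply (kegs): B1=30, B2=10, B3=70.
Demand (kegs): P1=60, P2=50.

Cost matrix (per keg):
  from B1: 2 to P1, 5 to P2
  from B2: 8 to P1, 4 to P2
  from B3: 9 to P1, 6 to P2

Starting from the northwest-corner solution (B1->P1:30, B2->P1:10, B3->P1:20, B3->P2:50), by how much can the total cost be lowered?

Current plan cost = 30·2 + 10·8 + 20·9 + 50·6 = 620.
Optimal plan:
  B1->P1: 30 kegs
  B2->P2: 10 kegs
  B3->P1: 30 kegs
  B3->P2: 40 kegs
Optimal cost = 610.
Saving = 620 − 610 = 10.

10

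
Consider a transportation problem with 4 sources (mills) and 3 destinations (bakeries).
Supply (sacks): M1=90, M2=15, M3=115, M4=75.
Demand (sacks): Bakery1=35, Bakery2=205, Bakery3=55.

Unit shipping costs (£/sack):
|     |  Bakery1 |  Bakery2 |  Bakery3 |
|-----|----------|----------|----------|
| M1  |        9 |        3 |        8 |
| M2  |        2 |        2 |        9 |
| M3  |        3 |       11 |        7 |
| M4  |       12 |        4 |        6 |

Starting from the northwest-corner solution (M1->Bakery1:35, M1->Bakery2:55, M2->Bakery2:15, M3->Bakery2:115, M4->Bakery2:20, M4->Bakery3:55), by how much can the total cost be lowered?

820

Current plan cost = 35·9 + 55·3 + 15·2 + 115·11 + 20·4 + 55·6 = £2185.
Optimal plan:
  M1->Bakery2: 90 × £3 = £270
  M2->Bakery2: 15 × £2 = £30
  M3->Bakery1: 35 × £3 = £105
  M3->Bakery2: 25 × £11 = £275
  M3->Bakery3: 55 × £7 = £385
  M4->Bakery2: 75 × £4 = £300
Optimal cost = £1365.
Saving = 2185 − 1365 = £820.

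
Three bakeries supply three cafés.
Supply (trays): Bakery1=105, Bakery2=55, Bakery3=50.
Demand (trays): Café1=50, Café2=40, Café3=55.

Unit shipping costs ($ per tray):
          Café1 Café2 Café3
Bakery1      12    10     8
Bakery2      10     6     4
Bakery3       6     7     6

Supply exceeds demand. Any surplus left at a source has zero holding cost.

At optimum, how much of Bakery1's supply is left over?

An optimal plan:
  Bakery1–Café2: 40 × $10 = $400
  Bakery2–Café3: 55 × $4 = $220
  Bakery3–Café1: 50 × $6 = $300
Total cost = $920.
Bakery1 ships 40 of its 105, leaving 65.

65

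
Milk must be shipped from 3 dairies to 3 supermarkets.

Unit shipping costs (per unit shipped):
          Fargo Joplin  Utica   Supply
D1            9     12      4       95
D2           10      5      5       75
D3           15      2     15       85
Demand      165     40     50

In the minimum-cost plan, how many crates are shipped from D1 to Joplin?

0

Solving gives:
  D1–Fargo: 45 × 9 = 405
  D1–Utica: 50 × 4 = 200
  D2–Fargo: 75 × 10 = 750
  D3–Fargo: 45 × 15 = 675
  D3–Joplin: 40 × 2 = 80
Total cost = 2110.
The route D1→Joplin is not used.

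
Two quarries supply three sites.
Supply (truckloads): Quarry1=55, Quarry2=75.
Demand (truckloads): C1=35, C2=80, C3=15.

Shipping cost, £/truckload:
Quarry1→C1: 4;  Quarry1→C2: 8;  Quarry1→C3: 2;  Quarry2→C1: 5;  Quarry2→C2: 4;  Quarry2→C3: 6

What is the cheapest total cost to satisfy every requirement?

A cheapest plan:
  Quarry1→C1: 35 truckloads
  Quarry1→C2: 5 truckloads
  Quarry1→C3: 15 truckloads
  Quarry2→C2: 75 truckloads
Total cost = £510.

510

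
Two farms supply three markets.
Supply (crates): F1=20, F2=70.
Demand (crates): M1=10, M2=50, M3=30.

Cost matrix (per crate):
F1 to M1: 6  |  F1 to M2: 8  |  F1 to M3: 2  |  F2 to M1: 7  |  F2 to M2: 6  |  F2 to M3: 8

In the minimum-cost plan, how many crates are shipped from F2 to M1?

10

Optimal shipments:
  F1 to M3: 20 crates
  F2 to M1: 10 crates
  F2 to M2: 50 crates
  F2 to M3: 10 crates
Total cost = 490.
So F2→M1 carries 10 crates.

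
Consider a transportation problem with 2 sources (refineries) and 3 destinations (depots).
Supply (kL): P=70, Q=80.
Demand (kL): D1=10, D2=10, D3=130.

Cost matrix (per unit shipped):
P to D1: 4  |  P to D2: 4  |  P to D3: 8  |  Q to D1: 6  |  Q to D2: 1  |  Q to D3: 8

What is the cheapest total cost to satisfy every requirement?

One minimum-cost allocation:
  P→D1: 10 × 4 = 40
  P→D3: 60 × 8 = 480
  Q→D2: 10 × 1 = 10
  Q→D3: 70 × 8 = 560
Total = 40 + 480 + 10 + 560 = 1090.
(Supply check: P ships 70; Q ships 80.)

1090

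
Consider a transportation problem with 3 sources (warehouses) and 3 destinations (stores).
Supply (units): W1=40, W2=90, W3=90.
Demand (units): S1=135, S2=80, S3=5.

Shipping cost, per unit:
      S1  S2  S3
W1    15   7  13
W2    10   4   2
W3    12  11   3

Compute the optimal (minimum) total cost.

1975

One minimum-cost allocation:
  W1 to S2: 40 units
  W2 to S1: 50 units
  W2 to S2: 40 units
  W3 to S1: 85 units
  W3 to S3: 5 units
Total cost = 1975.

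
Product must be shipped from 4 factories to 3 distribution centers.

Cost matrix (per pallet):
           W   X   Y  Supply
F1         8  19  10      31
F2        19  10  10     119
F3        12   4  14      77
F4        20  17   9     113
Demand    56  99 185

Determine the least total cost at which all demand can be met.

2963

One minimum-cost allocation:
  F1–W: 31 pallets
  F2–X: 47 pallets
  F2–Y: 72 pallets
  F3–W: 25 pallets
  F3–X: 52 pallets
  F4–Y: 113 pallets
Total cost = 2963.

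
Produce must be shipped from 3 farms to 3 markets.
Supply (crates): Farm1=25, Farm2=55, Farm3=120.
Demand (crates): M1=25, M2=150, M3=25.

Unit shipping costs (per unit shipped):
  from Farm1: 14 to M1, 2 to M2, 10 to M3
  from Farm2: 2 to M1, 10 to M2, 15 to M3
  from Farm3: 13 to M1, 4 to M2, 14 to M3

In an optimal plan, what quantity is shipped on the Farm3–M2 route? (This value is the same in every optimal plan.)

Optimal shipments:
  Farm1->M2: 25 × 2 = 50
  Farm2->M1: 25 × 2 = 50
  Farm2->M2: 5 × 10 = 50
  Farm2->M3: 25 × 15 = 375
  Farm3->M2: 120 × 4 = 480
Total cost = 1005.
So Farm3→M2 carries 120 crates.

120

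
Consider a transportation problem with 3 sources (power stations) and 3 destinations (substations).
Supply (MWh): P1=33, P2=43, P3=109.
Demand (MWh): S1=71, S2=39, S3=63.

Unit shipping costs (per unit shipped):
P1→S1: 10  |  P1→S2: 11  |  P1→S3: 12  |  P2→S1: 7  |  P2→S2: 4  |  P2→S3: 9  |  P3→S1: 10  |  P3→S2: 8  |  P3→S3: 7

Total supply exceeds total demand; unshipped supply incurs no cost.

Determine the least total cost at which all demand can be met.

Optimal allocation:
  P1–S1: 21 × 10 = 210
  P2–S1: 4 × 7 = 28
  P2–S2: 39 × 4 = 156
  P3–S1: 46 × 10 = 460
  P3–S3: 63 × 7 = 441
Total = 210 + 28 + 156 + 460 + 441 = 1295.
(Supply check: P1 ships 21; P2 ships 43; P3 ships 109.)

1295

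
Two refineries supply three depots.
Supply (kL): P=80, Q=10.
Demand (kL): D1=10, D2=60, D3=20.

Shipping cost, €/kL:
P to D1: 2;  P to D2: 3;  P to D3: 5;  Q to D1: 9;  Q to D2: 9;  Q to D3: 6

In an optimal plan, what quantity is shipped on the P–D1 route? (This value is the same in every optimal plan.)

The minimum-cost plan:
  P–D1: 10 kL
  P–D2: 60 kL
  P–D3: 10 kL
  Q–D3: 10 kL
Total cost = €310.
So P→D1 carries 10 kL.

10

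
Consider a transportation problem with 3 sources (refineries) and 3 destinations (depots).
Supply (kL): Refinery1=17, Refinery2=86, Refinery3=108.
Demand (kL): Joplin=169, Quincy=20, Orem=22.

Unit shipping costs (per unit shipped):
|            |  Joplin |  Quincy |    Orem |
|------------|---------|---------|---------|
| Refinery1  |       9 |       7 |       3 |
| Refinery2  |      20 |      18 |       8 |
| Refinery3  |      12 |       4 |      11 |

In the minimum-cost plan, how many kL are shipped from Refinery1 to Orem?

0

The minimum-cost plan:
  Refinery1 to Joplin: 17 kL
  Refinery2 to Joplin: 64 kL
  Refinery2 to Orem: 22 kL
  Refinery3 to Joplin: 88 kL
  Refinery3 to Quincy: 20 kL
Total cost = 2745.
The route Refinery1→Orem is not used.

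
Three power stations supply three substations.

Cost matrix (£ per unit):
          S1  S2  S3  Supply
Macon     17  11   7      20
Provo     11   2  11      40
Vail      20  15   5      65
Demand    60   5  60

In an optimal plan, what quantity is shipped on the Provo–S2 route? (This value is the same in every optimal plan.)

5

Solving gives:
  Macon to S1: 20 × £17 = £340
  Provo to S1: 35 × £11 = £385
  Provo to S2: 5 × £2 = £10
  Vail to S1: 5 × £20 = £100
  Vail to S3: 60 × £5 = £300
Total cost = £1135.
So Provo→S2 carries 5 MWh.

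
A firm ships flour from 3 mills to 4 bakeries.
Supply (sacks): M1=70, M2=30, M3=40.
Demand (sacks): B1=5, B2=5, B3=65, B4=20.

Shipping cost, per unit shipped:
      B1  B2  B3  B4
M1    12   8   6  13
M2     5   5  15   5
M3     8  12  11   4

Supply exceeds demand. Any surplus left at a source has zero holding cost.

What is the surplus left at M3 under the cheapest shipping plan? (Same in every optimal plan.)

20

Minimum-cost shipments:
  M1 to B3: 65 × 6 = 390
  M2 to B1: 5 × 5 = 25
  M2 to B2: 5 × 5 = 25
  M3 to B4: 20 × 4 = 80
Total cost = 520.
M3 ships 20 of its 40, leaving 20.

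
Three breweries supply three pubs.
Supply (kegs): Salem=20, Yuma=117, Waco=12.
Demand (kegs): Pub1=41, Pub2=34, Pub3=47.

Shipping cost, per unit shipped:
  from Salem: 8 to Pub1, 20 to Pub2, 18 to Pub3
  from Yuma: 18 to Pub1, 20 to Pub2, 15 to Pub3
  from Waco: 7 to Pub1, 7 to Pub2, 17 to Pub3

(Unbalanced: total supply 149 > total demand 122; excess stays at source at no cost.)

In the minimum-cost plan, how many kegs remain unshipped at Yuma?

27

Minimum-cost shipments:
  Salem to Pub1: 20 × 8 = 160
  Yuma to Pub1: 21 × 18 = 378
  Yuma to Pub2: 22 × 20 = 440
  Yuma to Pub3: 47 × 15 = 705
  Waco to Pub2: 12 × 7 = 84
Total cost = 1767.
Yuma ships 90 of its 117, leaving 27.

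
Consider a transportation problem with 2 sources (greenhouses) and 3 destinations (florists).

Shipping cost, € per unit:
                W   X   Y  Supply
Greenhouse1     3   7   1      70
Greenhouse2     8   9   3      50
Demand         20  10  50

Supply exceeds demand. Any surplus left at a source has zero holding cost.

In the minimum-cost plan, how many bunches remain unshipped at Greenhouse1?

An optimal plan:
  Greenhouse1 to W: 20 × €3 = €60
  Greenhouse1 to X: 10 × €7 = €70
  Greenhouse1 to Y: 40 × €1 = €40
  Greenhouse2 to Y: 10 × €3 = €30
Total cost = €200.
Greenhouse1 ships 70 of its 70, leaving 0.

0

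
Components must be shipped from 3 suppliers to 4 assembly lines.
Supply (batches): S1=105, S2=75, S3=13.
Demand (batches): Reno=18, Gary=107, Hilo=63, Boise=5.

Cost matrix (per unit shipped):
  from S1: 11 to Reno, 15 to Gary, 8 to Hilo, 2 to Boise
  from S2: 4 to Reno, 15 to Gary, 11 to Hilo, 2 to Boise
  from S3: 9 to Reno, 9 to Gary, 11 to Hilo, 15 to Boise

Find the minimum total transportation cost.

2113

An optimal shipping plan:
  S1->Gary: 42 × 15 = 630
  S1->Hilo: 63 × 8 = 504
  S2->Reno: 18 × 4 = 72
  S2->Gary: 52 × 15 = 780
  S2->Boise: 5 × 2 = 10
  S3->Gary: 13 × 9 = 117
Total = 630 + 504 + 72 + 780 + 10 + 117 = 2113.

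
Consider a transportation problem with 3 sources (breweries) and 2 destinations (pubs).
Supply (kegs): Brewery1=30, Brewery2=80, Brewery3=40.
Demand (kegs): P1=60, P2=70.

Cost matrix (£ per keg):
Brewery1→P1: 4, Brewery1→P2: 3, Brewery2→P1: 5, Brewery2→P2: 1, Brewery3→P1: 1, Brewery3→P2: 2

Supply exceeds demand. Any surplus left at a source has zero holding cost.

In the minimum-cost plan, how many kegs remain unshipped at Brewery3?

An optimal plan:
  Brewery1→P1: 20 × £4 = £80
  Brewery2→P2: 70 × £1 = £70
  Brewery3→P1: 40 × £1 = £40
Total cost = £190.
Brewery3 ships 40 of its 40, leaving 0.

0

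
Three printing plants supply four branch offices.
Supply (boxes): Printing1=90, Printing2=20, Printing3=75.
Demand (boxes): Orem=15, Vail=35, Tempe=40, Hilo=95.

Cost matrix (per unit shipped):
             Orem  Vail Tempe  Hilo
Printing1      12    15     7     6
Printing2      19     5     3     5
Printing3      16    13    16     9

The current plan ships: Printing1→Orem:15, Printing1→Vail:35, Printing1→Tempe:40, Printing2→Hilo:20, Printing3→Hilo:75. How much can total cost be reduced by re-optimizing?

Current plan cost = 15·12 + 35·15 + 40·7 + 20·5 + 75·9 = 1760.
Optimal plan:
  Printing1 to Orem: 15 boxes
  Printing1 to Tempe: 40 boxes
  Printing1 to Hilo: 35 boxes
  Printing2 to Vail: 20 boxes
  Printing3 to Vail: 15 boxes
  Printing3 to Hilo: 60 boxes
Optimal cost = 1505.
Saving = 1760 − 1505 = 255.

255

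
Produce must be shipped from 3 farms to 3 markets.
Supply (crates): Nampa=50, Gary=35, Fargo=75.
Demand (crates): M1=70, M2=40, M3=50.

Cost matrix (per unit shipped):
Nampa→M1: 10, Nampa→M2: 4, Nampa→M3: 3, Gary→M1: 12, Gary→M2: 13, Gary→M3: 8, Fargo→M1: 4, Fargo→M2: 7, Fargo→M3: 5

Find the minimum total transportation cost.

One minimum-cost allocation:
  Nampa→M2: 40 × 4 = 160
  Nampa→M3: 10 × 3 = 30
  Gary→M3: 35 × 8 = 280
  Fargo→M1: 70 × 4 = 280
  Fargo→M3: 5 × 5 = 25
Total = 160 + 30 + 280 + 280 + 25 = 775.

775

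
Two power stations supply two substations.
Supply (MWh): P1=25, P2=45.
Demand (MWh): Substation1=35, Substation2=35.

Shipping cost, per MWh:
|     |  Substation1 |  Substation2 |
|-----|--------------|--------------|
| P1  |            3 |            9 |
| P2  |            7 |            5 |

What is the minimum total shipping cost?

320

A cheapest plan:
  P1→Substation1: 25 × 3 = 75
  P2→Substation1: 10 × 7 = 70
  P2→Substation2: 35 × 5 = 175
Total = 75 + 70 + 175 = 320.
(Supply check: P1 ships 25; P2 ships 45.)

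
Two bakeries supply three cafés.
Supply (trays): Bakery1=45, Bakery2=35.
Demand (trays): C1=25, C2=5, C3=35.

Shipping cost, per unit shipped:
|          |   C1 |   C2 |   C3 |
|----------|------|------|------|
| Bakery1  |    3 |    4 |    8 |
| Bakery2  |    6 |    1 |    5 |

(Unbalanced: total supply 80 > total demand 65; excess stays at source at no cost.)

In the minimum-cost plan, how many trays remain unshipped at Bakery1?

Minimum-cost shipments:
  Bakery1 to C1: 25 × 3 = 75
  Bakery1 to C2: 5 × 4 = 20
  Bakery2 to C3: 35 × 5 = 175
Total cost = 270.
Bakery1 ships 30 of its 45, leaving 15.

15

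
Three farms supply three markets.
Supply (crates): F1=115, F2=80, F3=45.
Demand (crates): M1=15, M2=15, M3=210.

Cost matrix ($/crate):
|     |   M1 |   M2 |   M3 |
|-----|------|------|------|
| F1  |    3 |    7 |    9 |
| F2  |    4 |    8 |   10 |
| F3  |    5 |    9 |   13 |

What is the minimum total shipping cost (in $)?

An optimal shipping plan:
  F1->M3: 115 crates
  F2->M3: 80 crates
  F3->M1: 15 crates
  F3->M2: 15 crates
  F3->M3: 15 crates
Total cost = $2240.

2240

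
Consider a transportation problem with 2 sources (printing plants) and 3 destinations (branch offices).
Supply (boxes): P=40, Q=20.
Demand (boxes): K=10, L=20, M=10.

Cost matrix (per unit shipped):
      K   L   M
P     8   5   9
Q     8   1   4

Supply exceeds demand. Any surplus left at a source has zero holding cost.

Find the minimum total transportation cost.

180

A cheapest plan:
  P→K: 10 × 8 = 80
  P→L: 10 × 5 = 50
  Q→L: 10 × 1 = 10
  Q→M: 10 × 4 = 40
Total = 80 + 50 + 10 + 40 = 180.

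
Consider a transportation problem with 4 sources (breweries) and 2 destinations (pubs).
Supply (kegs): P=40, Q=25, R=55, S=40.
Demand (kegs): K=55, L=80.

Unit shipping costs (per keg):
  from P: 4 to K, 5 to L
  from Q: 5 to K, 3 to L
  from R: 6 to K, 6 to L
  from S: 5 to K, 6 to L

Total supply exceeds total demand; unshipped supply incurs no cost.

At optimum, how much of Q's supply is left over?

An optimal plan:
  P–K: 15 kegs
  P–L: 25 kegs
  Q–L: 25 kegs
  R–L: 30 kegs
  S–K: 40 kegs
Total cost = 640.
Q ships 25 of its 25, leaving 0.

0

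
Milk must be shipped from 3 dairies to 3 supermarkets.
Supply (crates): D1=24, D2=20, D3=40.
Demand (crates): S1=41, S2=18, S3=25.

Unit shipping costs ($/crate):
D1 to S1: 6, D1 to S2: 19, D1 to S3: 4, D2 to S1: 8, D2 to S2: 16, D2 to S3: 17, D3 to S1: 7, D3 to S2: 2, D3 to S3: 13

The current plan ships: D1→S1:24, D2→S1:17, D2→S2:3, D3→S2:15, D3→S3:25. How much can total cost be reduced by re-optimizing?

Current plan cost = 24·6 + 17·8 + 3·16 + 15·2 + 25·13 = $683.
Optimal plan:
  D1 to S3: 24 × $4 = $96
  D2 to S1: 20 × $8 = $160
  D3 to S1: 21 × $7 = $147
  D3 to S2: 18 × $2 = $36
  D3 to S3: 1 × $13 = $13
Optimal cost = $452.
Saving = 683 − 452 = $231.

231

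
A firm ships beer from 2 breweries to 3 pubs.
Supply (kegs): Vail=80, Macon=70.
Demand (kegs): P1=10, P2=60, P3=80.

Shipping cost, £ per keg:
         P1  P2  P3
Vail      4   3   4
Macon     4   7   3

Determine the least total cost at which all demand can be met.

Optimal allocation:
  Vail→P1: 10 kegs
  Vail→P2: 60 kegs
  Vail→P3: 10 kegs
  Macon→P3: 70 kegs
Total cost = £470.
(Supply check: Vail ships 80; Macon ships 70.)

470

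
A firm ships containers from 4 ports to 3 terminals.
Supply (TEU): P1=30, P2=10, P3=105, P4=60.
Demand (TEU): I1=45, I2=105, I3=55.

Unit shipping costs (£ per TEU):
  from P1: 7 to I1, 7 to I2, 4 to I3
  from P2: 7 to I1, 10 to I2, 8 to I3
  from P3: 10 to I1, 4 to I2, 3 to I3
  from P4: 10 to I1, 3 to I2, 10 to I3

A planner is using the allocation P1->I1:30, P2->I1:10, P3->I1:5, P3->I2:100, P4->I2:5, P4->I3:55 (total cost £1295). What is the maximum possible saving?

Current plan cost = 30·7 + 10·7 + 5·10 + 100·4 + 5·3 + 55·10 = £1295.
Optimal plan:
  P1–I1: 30 TEU
  P2–I1: 10 TEU
  P3–I1: 5 TEU
  P3–I2: 45 TEU
  P3–I3: 55 TEU
  P4–I2: 60 TEU
Optimal cost = £855.
Saving = 1295 − 855 = £440.

440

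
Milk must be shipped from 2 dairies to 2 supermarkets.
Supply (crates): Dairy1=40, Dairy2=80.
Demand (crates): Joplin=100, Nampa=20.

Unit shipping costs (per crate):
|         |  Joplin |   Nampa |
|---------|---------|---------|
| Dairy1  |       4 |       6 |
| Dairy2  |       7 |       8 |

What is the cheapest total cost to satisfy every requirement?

An optimal shipping plan:
  Dairy1->Joplin: 40 × 4 = 160
  Dairy2->Joplin: 60 × 7 = 420
  Dairy2->Nampa: 20 × 8 = 160
Total = 160 + 420 + 160 = 740.

740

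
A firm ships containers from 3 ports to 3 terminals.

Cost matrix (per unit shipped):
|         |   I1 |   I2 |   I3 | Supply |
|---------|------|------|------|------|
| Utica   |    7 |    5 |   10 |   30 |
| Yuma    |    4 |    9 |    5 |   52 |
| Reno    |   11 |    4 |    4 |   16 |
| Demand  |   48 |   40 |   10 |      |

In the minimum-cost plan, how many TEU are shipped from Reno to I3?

Optimal shipments:
  Utica→I2: 30 × 5 = 150
  Yuma→I1: 48 × 4 = 192
  Yuma→I3: 4 × 5 = 20
  Reno→I2: 10 × 4 = 40
  Reno→I3: 6 × 4 = 24
Total cost = 426.
So Reno→I3 carries 6 TEU.

6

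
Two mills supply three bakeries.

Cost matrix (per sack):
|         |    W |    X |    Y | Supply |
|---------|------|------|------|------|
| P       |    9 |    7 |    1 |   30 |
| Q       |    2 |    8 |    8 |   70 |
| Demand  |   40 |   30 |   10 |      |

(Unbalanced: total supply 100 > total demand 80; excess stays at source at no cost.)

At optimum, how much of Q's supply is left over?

An optimal plan:
  P to X: 20 × 7 = 140
  P to Y: 10 × 1 = 10
  Q to W: 40 × 2 = 80
  Q to X: 10 × 8 = 80
Total cost = 310.
Q ships 50 of its 70, leaving 20.

20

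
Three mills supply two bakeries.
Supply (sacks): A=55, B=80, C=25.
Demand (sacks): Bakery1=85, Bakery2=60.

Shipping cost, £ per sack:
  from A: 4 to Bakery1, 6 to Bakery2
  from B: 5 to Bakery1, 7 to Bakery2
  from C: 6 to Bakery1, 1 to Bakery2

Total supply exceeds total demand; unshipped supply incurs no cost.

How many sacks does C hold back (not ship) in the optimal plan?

0

Minimum-cost shipments:
  A to Bakery1: 20 sacks
  A to Bakery2: 35 sacks
  B to Bakery1: 65 sacks
  C to Bakery2: 25 sacks
Total cost = £640.
C ships 25 of its 25, leaving 0.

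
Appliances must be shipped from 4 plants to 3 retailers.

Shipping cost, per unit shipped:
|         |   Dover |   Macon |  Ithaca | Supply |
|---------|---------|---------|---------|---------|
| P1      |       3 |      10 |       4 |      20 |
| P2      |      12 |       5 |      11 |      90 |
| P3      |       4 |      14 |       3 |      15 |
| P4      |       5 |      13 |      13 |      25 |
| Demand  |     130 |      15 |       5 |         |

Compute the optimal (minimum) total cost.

1215

A cheapest plan:
  P1 to Dover: 20 × 3 = 60
  P2 to Dover: 70 × 12 = 840
  P2 to Macon: 15 × 5 = 75
  P2 to Ithaca: 5 × 11 = 55
  P3 to Dover: 15 × 4 = 60
  P4 to Dover: 25 × 5 = 125
Total = 60 + 840 + 75 + 55 + 60 + 125 = 1215.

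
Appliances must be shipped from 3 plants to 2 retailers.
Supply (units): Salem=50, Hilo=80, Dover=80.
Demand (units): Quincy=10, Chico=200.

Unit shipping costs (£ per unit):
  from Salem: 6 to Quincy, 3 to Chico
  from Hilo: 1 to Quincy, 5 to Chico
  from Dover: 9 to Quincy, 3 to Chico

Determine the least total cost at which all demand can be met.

750

A cheapest plan:
  Salem to Chico: 50 × £3 = £150
  Hilo to Quincy: 10 × £1 = £10
  Hilo to Chico: 70 × £5 = £350
  Dover to Chico: 80 × £3 = £240
Total = 150 + 10 + 350 + 240 = £750.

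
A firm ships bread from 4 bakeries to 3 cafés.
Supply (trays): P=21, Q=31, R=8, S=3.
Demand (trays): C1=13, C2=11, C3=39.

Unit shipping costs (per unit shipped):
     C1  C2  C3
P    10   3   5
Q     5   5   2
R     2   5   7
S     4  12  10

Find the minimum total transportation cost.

179

One minimum-cost allocation:
  P→C2: 11 × 3 = 33
  P→C3: 10 × 5 = 50
  Q→C1: 2 × 5 = 10
  Q→C3: 29 × 2 = 58
  R→C1: 8 × 2 = 16
  S→C1: 3 × 4 = 12
Total = 33 + 50 + 10 + 58 + 16 + 12 = 179.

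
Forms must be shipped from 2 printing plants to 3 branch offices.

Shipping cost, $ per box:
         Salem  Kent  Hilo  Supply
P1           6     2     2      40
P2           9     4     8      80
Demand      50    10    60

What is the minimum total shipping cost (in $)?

730

One minimum-cost allocation:
  P1–Hilo: 40 boxes
  P2–Salem: 50 boxes
  P2–Kent: 10 boxes
  P2–Hilo: 20 boxes
Total cost = $730.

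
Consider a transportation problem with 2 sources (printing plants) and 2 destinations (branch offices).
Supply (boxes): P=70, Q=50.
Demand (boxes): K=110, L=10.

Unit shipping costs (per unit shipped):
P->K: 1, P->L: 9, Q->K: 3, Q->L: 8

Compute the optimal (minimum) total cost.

270

An optimal shipping plan:
  P→K: 70 × 1 = 70
  Q→K: 40 × 3 = 120
  Q→L: 10 × 8 = 80
Total = 70 + 120 + 80 = 270.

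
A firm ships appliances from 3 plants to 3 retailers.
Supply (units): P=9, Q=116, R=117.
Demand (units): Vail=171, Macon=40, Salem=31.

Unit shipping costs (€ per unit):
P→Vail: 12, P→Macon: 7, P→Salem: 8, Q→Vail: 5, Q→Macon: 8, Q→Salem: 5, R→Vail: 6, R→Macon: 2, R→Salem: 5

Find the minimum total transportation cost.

1172

One minimum-cost allocation:
  P to Salem: 9 × €8 = €72
  Q to Vail: 116 × €5 = €580
  R to Vail: 55 × €6 = €330
  R to Macon: 40 × €2 = €80
  R to Salem: 22 × €5 = €110
Total = 72 + 580 + 330 + 80 + 110 = €1172.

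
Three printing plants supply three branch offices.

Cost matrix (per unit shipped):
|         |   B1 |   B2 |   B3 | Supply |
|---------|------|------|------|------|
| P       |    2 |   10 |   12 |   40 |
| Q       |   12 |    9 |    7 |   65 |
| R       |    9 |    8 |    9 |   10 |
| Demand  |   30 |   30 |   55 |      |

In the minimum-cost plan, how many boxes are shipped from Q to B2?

10

The minimum-cost plan:
  P–B1: 30 × 2 = 60
  P–B2: 10 × 10 = 100
  Q–B2: 10 × 9 = 90
  Q–B3: 55 × 7 = 385
  R–B2: 10 × 8 = 80
Total cost = 715.
So Q→B2 carries 10 boxes.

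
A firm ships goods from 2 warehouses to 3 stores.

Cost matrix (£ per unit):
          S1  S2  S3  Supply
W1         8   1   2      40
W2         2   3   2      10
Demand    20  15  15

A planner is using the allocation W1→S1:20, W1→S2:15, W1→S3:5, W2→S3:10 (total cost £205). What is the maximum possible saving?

60

Current plan cost = 20·8 + 15·1 + 5·2 + 10·2 = £205.
Optimal plan:
  W1 to S1: 10 × £8 = £80
  W1 to S2: 15 × £1 = £15
  W1 to S3: 15 × £2 = £30
  W2 to S1: 10 × £2 = £20
Optimal cost = £145.
Saving = 205 − 145 = £60.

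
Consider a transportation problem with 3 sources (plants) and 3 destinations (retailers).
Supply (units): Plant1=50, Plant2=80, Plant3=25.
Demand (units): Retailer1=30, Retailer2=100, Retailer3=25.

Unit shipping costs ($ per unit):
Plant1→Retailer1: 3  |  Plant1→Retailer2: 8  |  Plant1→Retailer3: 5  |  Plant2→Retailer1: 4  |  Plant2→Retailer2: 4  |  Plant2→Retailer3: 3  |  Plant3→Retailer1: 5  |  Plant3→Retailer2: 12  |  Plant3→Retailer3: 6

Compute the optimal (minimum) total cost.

720

Optimal allocation:
  Plant1–Retailer1: 30 units
  Plant1–Retailer2: 20 units
  Plant2–Retailer2: 80 units
  Plant3–Retailer3: 25 units
Total cost = $720.
(Supply check: Plant1 ships 50; Plant2 ships 80; Plant3 ships 25.)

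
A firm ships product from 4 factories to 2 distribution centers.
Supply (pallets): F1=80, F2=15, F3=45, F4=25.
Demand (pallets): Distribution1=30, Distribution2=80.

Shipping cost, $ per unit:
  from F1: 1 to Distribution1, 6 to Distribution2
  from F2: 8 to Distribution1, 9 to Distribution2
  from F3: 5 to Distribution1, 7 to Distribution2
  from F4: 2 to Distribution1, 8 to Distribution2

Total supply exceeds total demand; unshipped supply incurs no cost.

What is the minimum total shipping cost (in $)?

540

One minimum-cost allocation:
  F1 to Distribution1: 5 pallets
  F1 to Distribution2: 75 pallets
  F3 to Distribution2: 5 pallets
  F4 to Distribution1: 25 pallets
Total cost = $540.
(Supply check: F1 ships 80; F2 ships 0; F3 ships 5; F4 ships 25.)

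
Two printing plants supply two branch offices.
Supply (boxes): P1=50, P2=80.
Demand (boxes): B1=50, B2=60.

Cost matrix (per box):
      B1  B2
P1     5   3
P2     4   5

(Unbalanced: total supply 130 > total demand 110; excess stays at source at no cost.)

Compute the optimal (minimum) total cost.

Optimal allocation:
  P1–B2: 50 boxes
  P2–B1: 50 boxes
  P2–B2: 10 boxes
Total cost = 400.
(Supply check: P1 ships 50; P2 ships 60.)

400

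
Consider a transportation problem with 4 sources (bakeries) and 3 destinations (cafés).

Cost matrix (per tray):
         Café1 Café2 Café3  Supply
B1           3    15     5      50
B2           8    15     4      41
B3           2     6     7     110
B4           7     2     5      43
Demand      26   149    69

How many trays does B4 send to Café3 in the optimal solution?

Optimal shipments:
  B1 to Café1: 22 trays
  B1 to Café3: 28 trays
  B2 to Café3: 41 trays
  B3 to Café1: 4 trays
  B3 to Café2: 106 trays
  B4 to Café2: 43 trays
Total cost = 1100.
The route B4→Café3 is not used.

0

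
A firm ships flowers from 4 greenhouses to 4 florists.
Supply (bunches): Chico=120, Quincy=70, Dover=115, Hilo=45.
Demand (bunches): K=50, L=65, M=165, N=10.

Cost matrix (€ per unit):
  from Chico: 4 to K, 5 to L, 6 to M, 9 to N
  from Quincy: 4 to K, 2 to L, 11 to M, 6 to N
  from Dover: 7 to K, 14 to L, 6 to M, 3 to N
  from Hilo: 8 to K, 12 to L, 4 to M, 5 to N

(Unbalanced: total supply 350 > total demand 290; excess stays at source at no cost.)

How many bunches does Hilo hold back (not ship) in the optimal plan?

An optimal plan:
  Chico to K: 50 bunches
  Chico to M: 15 bunches
  Quincy to L: 65 bunches
  Dover to M: 105 bunches
  Dover to N: 10 bunches
  Hilo to M: 45 bunches
Total cost = €1260.
Hilo ships 45 of its 45, leaving 0.

0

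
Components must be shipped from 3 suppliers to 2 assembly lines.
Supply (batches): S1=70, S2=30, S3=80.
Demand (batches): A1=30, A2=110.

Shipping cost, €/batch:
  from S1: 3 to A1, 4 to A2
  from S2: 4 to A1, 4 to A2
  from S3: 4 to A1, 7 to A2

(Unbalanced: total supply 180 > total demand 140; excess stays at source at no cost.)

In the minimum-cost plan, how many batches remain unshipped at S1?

0

Minimum-cost shipments:
  S1->A2: 70 batches
  S2->A2: 30 batches
  S3->A1: 30 batches
  S3->A2: 10 batches
Total cost = €590.
S1 ships 70 of its 70, leaving 0.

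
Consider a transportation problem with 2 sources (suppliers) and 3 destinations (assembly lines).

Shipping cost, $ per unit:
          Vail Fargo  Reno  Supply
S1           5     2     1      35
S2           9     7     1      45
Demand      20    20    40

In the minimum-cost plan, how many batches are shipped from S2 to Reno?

The minimum-cost plan:
  S1→Vail: 15 batches
  S1→Fargo: 20 batches
  S2→Vail: 5 batches
  S2→Reno: 40 batches
Total cost = $200.
So S2→Reno carries 40 batches.

40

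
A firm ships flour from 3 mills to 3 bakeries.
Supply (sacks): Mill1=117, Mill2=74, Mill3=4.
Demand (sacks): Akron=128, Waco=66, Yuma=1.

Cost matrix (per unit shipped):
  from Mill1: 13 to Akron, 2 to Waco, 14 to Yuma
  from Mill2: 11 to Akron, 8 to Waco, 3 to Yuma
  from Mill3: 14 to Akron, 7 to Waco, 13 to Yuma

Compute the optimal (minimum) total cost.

An optimal shipping plan:
  Mill1->Akron: 51 sacks
  Mill1->Waco: 66 sacks
  Mill2->Akron: 73 sacks
  Mill2->Yuma: 1 sacks
  Mill3->Akron: 4 sacks
Total cost = 1657.

1657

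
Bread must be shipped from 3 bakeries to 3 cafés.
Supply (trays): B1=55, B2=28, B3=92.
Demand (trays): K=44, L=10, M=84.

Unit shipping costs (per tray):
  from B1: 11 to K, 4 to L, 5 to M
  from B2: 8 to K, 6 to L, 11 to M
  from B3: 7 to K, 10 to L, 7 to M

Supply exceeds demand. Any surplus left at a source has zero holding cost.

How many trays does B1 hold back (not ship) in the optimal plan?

Minimum-cost shipments:
  B1->L: 10 × 4 = 40
  B1->M: 45 × 5 = 225
  B3->K: 44 × 7 = 308
  B3->M: 39 × 7 = 273
Total cost = 846.
B1 ships 55 of its 55, leaving 0.

0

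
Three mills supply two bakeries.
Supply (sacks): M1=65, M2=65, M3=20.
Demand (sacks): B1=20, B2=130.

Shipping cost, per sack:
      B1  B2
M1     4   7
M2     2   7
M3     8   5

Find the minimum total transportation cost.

A cheapest plan:
  M1→B2: 65 × 7 = 455
  M2→B1: 20 × 2 = 40
  M2→B2: 45 × 7 = 315
  M3→B2: 20 × 5 = 100
Total = 455 + 40 + 315 + 100 = 910.

910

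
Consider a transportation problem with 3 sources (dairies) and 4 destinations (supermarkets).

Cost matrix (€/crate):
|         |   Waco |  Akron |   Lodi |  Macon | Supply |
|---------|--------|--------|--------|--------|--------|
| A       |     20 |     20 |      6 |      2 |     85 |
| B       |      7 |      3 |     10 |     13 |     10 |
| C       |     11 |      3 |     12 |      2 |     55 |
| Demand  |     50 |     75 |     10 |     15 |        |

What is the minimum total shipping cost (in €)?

1485

Optimal allocation:
  A to Waco: 50 crates
  A to Akron: 10 crates
  A to Lodi: 10 crates
  A to Macon: 15 crates
  B to Akron: 10 crates
  C to Akron: 55 crates
Total cost = €1485.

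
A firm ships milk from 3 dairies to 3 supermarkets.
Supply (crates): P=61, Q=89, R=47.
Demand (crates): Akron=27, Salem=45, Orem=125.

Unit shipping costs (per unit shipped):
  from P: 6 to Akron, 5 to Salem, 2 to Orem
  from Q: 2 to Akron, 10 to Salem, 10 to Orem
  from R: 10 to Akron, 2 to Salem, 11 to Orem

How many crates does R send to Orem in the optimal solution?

Optimal shipments:
  P–Orem: 61 × 2 = 122
  Q–Akron: 27 × 2 = 54
  Q–Orem: 62 × 10 = 620
  R–Salem: 45 × 2 = 90
  R–Orem: 2 × 11 = 22
Total cost = 908.
So R→Orem carries 2 crates.

2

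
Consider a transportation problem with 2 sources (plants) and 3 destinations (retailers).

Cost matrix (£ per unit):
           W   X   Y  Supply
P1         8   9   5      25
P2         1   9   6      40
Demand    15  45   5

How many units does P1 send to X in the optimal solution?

20

Optimal shipments:
  P1–X: 20 × £9 = £180
  P1–Y: 5 × £5 = £25
  P2–W: 15 × £1 = £15
  P2–X: 25 × £9 = £225
Total cost = £445.
So P1→X carries 20 units.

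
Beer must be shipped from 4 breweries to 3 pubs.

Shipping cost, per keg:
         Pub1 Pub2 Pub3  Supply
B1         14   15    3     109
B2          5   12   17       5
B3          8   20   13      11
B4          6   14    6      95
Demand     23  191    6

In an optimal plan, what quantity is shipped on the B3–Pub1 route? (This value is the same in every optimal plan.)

11

Solving gives:
  B1->Pub2: 103 × 15 = 1545
  B1->Pub3: 6 × 3 = 18
  B2->Pub2: 5 × 12 = 60
  B3->Pub1: 11 × 8 = 88
  B4->Pub1: 12 × 6 = 72
  B4->Pub2: 83 × 14 = 1162
Total cost = 2945.
So B3→Pub1 carries 11 kegs.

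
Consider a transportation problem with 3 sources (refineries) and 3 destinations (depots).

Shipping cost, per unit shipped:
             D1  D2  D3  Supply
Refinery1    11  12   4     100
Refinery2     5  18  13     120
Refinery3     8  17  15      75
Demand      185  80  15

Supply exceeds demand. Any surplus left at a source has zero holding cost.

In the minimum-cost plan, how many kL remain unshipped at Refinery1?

Minimum-cost shipments:
  Refinery1 to D2: 80 kL
  Refinery1 to D3: 15 kL
  Refinery2 to D1: 120 kL
  Refinery3 to D1: 65 kL
Total cost = 2140.
Refinery1 ships 95 of its 100, leaving 5.

5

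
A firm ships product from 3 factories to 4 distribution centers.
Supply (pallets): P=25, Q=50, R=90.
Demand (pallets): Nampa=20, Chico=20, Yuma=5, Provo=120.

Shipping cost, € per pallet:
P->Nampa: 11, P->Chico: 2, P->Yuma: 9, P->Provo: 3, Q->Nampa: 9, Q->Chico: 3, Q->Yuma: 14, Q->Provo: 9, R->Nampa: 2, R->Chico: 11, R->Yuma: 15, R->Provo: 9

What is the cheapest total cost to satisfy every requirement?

1100

A cheapest plan:
  P–Provo: 25 × €3 = €75
  Q–Chico: 20 × €3 = €60
  Q–Yuma: 5 × €14 = €70
  Q–Provo: 25 × €9 = €225
  R–Nampa: 20 × €2 = €40
  R–Provo: 70 × €9 = €630
Total = 75 + 60 + 70 + 225 + 40 + 630 = €1100.
(Supply check: P ships 25; Q ships 50; R ships 90.)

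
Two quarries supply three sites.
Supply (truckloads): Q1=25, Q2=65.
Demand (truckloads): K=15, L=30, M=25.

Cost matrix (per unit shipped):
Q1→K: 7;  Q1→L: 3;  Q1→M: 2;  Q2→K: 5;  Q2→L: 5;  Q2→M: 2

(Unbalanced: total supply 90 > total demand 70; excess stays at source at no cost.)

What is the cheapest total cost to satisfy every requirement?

225

An optimal shipping plan:
  Q1->L: 25 truckloads
  Q2->K: 15 truckloads
  Q2->L: 5 truckloads
  Q2->M: 25 truckloads
Total cost = 225.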